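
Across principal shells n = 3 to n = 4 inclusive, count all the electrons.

50

Shell n has n² orbitals: 3²=9 + 4²=16 = 25 orbitals.
Two spin states per orbital: 2 × 25 = 50 electrons.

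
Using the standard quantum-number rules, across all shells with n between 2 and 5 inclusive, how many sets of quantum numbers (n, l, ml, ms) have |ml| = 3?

Count contributing orbitals for each principal shell:
n=4 → 2; n=5 → 4.
Orbitals: 2 + 4 = 6. Including both spin states (ms = ±1/2) gives 2 × 6 = 12 states.

12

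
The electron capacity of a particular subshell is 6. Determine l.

2(2l+1) = 6 ⇒ 2l+1 = 3 ⇒ l = 1.

l = 1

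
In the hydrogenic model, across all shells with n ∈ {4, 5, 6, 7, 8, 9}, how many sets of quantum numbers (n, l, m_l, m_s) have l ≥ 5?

Count contributing orbitals for each principal shell:
n=6 → 11; n=7 → 24; n=8 → 39; n=9 → 56.
Orbitals: 11 + 24 + 39 + 56 = 130. Including both spin states (m_s = ±1/2) gives 2 × 130 = 260 states.

260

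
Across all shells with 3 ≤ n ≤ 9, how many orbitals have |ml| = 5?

Per-shell orbital counts meeting the constraint:
n=6 → 2; n=7 → 4; n=8 → 6; n=9 → 8.
Total orbitals: 2 + 4 + 6 + 8 = 20.

20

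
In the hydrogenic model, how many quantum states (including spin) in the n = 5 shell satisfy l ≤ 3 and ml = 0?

Go through l = 0, …, 4 (the values permitted for n = 5).
Orbitals with l ≤ 3 and ml = 0, by l: l=0 → 1; l=1 → 1; l=2 → 1; l=3 → 1.
Orbitals: 1 + 1 + 1 + 1 = 4. Each orbital carries two spin states, so 4 × 2 = 8 states.

8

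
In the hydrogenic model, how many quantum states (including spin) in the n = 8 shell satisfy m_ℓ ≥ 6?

6

Go through ℓ = 0, …, 7 (the values permitted for n = 8).
The (ℓ, m_ℓ) pairs meeting m_ℓ ≥ 6 give: ℓ=6 → 1; ℓ=7 → 2.
Orbitals: 1 + 2 = 3. Each orbital carries two spin states, so 3 × 2 = 6 states.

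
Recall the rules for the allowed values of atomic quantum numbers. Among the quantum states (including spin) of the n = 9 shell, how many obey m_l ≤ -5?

20

The n = 9 shell has l = 0 through 8; check each.
Per l-value: l=5 → 1; l=6 → 2; l=7 → 3; l=8 → 4.
Orbitals: 1 + 2 + 3 + 4 = 10. Each orbital carries two spin states, so 10 × 2 = 20 states.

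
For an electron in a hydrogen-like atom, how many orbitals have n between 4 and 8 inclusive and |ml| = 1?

50

For each n in the range, tally the orbitals obeying |ml| = 1:
n=4 → 6; n=5 → 8; n=6 → 10; n=7 → 12; n=8 → 14.
Total orbitals: 6 + 8 + 10 + 12 + 14 = 50.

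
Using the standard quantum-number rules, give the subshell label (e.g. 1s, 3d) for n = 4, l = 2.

l = 2 corresponds to the letter 'd', so the subshell is 4d.

4d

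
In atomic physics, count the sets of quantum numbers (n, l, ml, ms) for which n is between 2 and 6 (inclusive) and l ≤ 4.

158

For each n in the range, tally the orbitals obeying l ≤ 4:
n=2 → 4; n=3 → 9; n=4 → 16; n=5 → 25; n=6 → 25.
Orbitals: 4 + 9 + 16 + 25 + 25 = 79. Including both spin states (ms = ±1/2) gives 2 × 79 = 158 states.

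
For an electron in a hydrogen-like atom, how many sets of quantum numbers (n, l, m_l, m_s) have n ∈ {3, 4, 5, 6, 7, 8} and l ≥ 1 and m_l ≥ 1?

Count contributing orbitals for each principal shell:
n=3 → 3; n=4 → 6; n=5 → 10; n=6 → 15; n=7 → 21; n=8 → 28.
Orbitals: 3 + 6 + 10 + 15 + 21 + 28 = 83. Including both spin states (m_s = ±1/2) gives 2 × 83 = 166 states.

166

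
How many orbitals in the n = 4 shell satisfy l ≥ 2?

12

With n = 4 the allowed l are 0, 1, …, 3.
Contributions: l=2 → 5; l=3 → 7.
Total orbitals: 5 + 7 = 12.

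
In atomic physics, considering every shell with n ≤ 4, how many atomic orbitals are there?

Total orbitals = 1² + 2² + 3² + 4² = 30.

30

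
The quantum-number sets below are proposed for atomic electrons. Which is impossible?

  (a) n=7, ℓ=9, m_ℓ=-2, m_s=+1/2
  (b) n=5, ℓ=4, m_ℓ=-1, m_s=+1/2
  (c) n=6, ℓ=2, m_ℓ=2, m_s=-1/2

(a) has ℓ = 9 ≥ n = 7, violating 0 ≤ ℓ ≤ n−1.
The remaining sets (b), (c) satisfy all four rules.

(a)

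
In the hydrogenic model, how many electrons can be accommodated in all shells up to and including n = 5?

110

Total orbitals = 1² + 2² + 3² + 4² + 5² = 55. Doubling for spin gives 110 electrons.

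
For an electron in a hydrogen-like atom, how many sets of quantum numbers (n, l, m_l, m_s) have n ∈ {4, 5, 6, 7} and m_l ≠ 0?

208

Work shell by shell — for each n, count the (l, m_l) pairs that satisfy m_l ≠ 0:
n=4 → 12; n=5 → 20; n=6 → 30; n=7 → 42.
Orbitals: 12 + 20 + 30 + 42 = 104. Including both spin states (m_s = ±1/2) gives 2 × 104 = 208 states.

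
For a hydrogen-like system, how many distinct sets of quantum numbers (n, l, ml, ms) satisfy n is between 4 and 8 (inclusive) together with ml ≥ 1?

160

Count contributing orbitals for each principal shell:
n=4 → 6; n=5 → 10; n=6 → 15; n=7 → 21; n=8 → 28.
Orbitals: 6 + 10 + 15 + 21 + 28 = 80. Including both spin states (ms = ±1/2) gives 2 × 80 = 160 states.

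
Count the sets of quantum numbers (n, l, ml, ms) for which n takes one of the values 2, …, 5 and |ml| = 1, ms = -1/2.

Per-shell orbital counts meeting the constraint:
n=2 → 2; n=3 → 4; n=4 → 6; n=5 → 8.
Orbitals: 2 + 4 + 6 + 8 = 20. With ms fixed to -1/2 there is one state per orbital, so 20 states.

20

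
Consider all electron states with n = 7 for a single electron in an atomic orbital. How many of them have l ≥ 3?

80

For n = 7, l ranges over 0 … 6.
Contributions: l=3 → 7; l=4 → 9; l=5 → 11; l=6 → 13.
Orbitals: 7 + 9 + 11 + 13 = 40. Each orbital carries two spin states, so 40 × 2 = 80 states.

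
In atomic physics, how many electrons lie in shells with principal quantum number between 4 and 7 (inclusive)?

252

Shell n has n² orbitals: 4²=16 + 5²=25 + 6²=36 + 7²=49 = 126 orbitals.
Two spin states per orbital: 2 × 126 = 252 electrons.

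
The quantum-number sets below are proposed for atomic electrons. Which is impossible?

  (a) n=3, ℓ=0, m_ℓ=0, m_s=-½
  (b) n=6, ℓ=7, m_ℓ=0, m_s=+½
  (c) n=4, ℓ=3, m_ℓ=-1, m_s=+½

(b) has ℓ = 7 ≥ n = 6, violating 0 ≤ ℓ ≤ n−1.
The remaining sets (a), (c) satisfy all four rules.

(b)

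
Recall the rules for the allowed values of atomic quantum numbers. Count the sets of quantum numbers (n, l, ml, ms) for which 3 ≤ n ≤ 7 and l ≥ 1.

260

Treat each shell separately and count matching orbitals:
n=3 → 8; n=4 → 15; n=5 → 24; n=6 → 35; n=7 → 48.
Orbitals: 8 + 15 + 24 + 35 + 48 = 130. Including both spin states (ms = ±1/2) gives 2 × 130 = 260 states.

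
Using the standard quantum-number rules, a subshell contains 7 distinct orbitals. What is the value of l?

2l+1 = 7 gives l = 3.

l = 3 (f)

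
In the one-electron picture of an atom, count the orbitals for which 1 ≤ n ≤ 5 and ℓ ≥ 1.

50

Count contributing orbitals for each principal shell:
n=2 → 3; n=3 → 8; n=4 → 15; n=5 → 24.
Total orbitals: 3 + 8 + 15 + 24 = 50.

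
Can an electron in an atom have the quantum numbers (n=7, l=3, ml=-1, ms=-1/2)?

Allowed

n = 7 is a positive integer. l = 3 satisfies 0 ≤ l ≤ n−1 = 6. ml = -1 lies in the range −l … +l (here −3 … 3). ms = -1/2 is one of ±1/2.
All four constraints are satisfied.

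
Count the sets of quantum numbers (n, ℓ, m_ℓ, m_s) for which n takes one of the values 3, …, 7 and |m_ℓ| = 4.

24

For each n in the range, tally the orbitals obeying |m_ℓ| = 4:
n=5 → 2; n=6 → 4; n=7 → 6.
Orbitals: 2 + 4 + 6 = 12. Including both spin states (m_s = ±1/2) gives 2 × 12 = 24 states.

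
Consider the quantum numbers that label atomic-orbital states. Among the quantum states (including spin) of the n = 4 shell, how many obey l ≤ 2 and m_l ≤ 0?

12

With n = 4 the allowed l are 0, 1, …, 3.
The (l, m_l) pairs meeting l ≤ 2 and m_l ≤ 0 give: l=0 → 1; l=1 → 2; l=2 → 3.
Orbitals: 1 + 2 + 3 = 6. Each orbital carries two spin states, so 6 × 2 = 12 states.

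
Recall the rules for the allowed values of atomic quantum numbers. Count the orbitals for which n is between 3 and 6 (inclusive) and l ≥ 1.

Go shell by shell, enumerating (l, m_l) with l ≥ 1:
n=3 → 8; n=4 → 15; n=5 → 24; n=6 → 35.
Total orbitals: 8 + 15 + 24 + 35 = 82.

82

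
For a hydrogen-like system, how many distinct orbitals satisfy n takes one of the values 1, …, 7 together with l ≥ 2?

115

For each n in the range, tally the orbitals obeying l ≥ 2:
n=3 → 5; n=4 → 12; n=5 → 21; n=6 → 32; n=7 → 45.
Total orbitals: 5 + 12 + 21 + 32 + 45 = 115.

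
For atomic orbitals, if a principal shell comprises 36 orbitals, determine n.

n² = 36 ⇒ n = 6.

n = 6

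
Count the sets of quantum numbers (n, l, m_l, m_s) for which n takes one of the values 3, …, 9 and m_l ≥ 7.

Count contributing orbitals for each principal shell:
n=8 → 1; n=9 → 3.
Orbitals: 1 + 3 = 4. Including both spin states (m_s = ±1/2) gives 2 × 4 = 8 states.

8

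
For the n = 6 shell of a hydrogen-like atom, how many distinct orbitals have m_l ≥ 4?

3

For n = 6, l ranges over 0 … 5.
Contributions: l=4 → 1; l=5 → 2.
Total orbitals: 1 + 2 = 3.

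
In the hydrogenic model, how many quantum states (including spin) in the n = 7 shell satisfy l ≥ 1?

96

For n = 7, l ranges over 0 … 6.
Contributions: l=1 → 3; l=2 → 5; l=3 → 7; l=4 → 9; l=5 → 11; l=6 → 13.
Orbitals: 3 + 5 + 7 + 9 + 11 + 13 = 48. Each orbital carries two spin states, so 48 × 2 = 96 states.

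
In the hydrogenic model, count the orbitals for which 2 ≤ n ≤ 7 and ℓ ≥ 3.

90

Work shell by shell — for each n, count the (ℓ, m_ℓ) pairs that satisfy ℓ ≥ 3:
n=4 → 7; n=5 → 16; n=6 → 27; n=7 → 40.
Total orbitals: 7 + 16 + 27 + 40 = 90.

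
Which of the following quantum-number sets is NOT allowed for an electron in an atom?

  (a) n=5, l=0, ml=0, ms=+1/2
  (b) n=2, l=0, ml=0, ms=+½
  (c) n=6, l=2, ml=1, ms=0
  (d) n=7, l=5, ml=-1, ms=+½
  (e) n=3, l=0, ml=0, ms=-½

(c) has ms = 0, but an electron's spin must be ±1/2.
The remaining sets (a), (b), (d), (e) satisfy all four rules.

(c)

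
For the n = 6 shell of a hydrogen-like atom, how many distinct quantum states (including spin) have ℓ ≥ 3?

54

The n = 6 shell has ℓ = 0 through 5; check each.
Contributions: ℓ=3 → 7; ℓ=4 → 9; ℓ=5 → 11.
Orbitals: 7 + 9 + 11 = 27. Each orbital carries two spin states, so 27 × 2 = 54 states.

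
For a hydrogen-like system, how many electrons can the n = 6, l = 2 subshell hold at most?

A subshell with l = 2 has 2l+1 = 5 orbitals, each holding 2 electrons (spin ±1/2), so 5 × 2 = 10.

10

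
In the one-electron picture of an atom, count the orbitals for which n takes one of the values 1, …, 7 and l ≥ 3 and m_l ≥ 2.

30

Go shell by shell, enumerating (l, m_l) with l ≥ 3 and m_l ≥ 2:
n=4 → 2; n=5 → 5; n=6 → 9; n=7 → 14.
Total orbitals: 2 + 5 + 9 + 14 = 30.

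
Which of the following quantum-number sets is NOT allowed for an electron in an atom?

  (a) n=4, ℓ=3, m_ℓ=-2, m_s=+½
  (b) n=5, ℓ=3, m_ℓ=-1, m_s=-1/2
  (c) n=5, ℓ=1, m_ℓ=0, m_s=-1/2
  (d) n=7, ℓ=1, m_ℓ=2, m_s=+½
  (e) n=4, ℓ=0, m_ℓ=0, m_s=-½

(d) has |m_ℓ| = 2 > ℓ = 1, violating −ℓ ≤ m_ℓ ≤ ℓ.
The remaining sets (a), (b), (c), (e) satisfy all four rules.

(d)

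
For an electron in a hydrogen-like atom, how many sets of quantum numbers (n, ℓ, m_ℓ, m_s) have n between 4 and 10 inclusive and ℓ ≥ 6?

Per-shell orbital counts meeting the constraint:
n=7 → 13; n=8 → 28; n=9 → 45; n=10 → 64.
Orbitals: 13 + 28 + 45 + 64 = 150. Including both spin states (m_s = ±1/2) gives 2 × 150 = 300 states.

300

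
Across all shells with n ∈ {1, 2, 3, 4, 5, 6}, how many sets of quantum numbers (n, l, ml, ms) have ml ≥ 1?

Per-shell orbital counts meeting the constraint:
n=2 → 1; n=3 → 3; n=4 → 6; n=5 → 10; n=6 → 15.
Orbitals: 1 + 3 + 6 + 10 + 15 = 35. Including both spin states (ms = ±1/2) gives 2 × 35 = 70 states.

70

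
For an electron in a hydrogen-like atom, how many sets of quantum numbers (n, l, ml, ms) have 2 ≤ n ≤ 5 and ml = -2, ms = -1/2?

6

Count contributing orbitals for each principal shell:
n=3 → 1; n=4 → 2; n=5 → 3.
Orbitals: 1 + 2 + 3 = 6. With ms fixed to -1/2 there is one state per orbital, so 6 states.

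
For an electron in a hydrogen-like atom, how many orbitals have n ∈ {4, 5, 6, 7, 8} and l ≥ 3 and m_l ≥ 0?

80

For each n in the range, tally the orbitals obeying l ≥ 3 and m_l ≥ 0:
n=4 → 4; n=5 → 9; n=6 → 15; n=7 → 22; n=8 → 30.
Total orbitals: 4 + 9 + 15 + 22 + 30 = 80.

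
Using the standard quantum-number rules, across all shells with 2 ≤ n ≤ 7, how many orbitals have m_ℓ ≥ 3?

20

Work shell by shell — for each n, count the (ℓ, m_ℓ) pairs that satisfy m_ℓ ≥ 3:
n=4 → 1; n=5 → 3; n=6 → 6; n=7 → 10.
Total orbitals: 1 + 3 + 6 + 10 = 20.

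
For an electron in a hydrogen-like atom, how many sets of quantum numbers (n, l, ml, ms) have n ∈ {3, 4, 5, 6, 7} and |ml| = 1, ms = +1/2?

40

For each n in the range, tally the orbitals obeying |ml| = 1:
n=3 → 4; n=4 → 6; n=5 → 8; n=6 → 10; n=7 → 12.
Orbitals: 4 + 6 + 8 + 10 + 12 = 40. With ms fixed to +1/2 there is one state per orbital, so 40 states.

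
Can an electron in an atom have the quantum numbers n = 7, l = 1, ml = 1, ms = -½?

n = 7 is a positive integer. l = 1 satisfies 0 ≤ l ≤ n−1 = 6. ml = 1 lies in the range −l … +l (here −1 … 1). ms = -1/2 is one of ±1/2.
All four constraints are satisfied.

Allowed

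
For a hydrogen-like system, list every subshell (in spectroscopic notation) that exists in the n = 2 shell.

For n = 2, l runs from 0 to 1. In spectroscopic notation l = 0,1,2,… ↔ s,p,d,f,g,h,i, so the subshells are 2s, 2p.

2s, 2p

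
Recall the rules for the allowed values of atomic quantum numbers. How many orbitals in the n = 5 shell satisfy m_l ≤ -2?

Go through l = 0, …, 4 (the values permitted for n = 5).
The (l, m_l) pairs meeting m_l ≤ -2 give: l=2 → 1; l=3 → 2; l=4 → 3.
Total orbitals: 1 + 2 + 3 = 6.

6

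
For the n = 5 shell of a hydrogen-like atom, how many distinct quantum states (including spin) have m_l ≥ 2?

12

Contributions: l=2 → 1; l=3 → 2; l=4 → 3.
Orbitals: 1 + 2 + 3 = 6. Each orbital carries two spin states, so 6 × 2 = 12 states.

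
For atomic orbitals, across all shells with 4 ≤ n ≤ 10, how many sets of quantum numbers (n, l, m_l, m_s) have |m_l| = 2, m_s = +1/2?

70

Work shell by shell — for each n, count the (l, m_l) pairs that satisfy |m_l| = 2:
n=4 → 4; n=5 → 6; n=6 → 8; n=7 → 10; n=8 → 12; n=9 → 14; n=10 → 16.
Orbitals: 4 + 6 + 8 + 10 + 12 + 14 + 16 = 70. With m_s fixed to +1/2 there is one state per orbital, so 70 states.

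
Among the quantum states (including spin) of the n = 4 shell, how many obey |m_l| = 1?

12

With n = 4 the allowed l are 0, 1, …, 3.
Per l-value: l=1 → 2; l=2 → 2; l=3 → 2.
Orbitals: 2 + 2 + 2 = 6. Each orbital carries two spin states, so 6 × 2 = 12 states.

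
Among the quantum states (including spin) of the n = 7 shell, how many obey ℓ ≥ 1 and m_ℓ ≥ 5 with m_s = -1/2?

3

Orbitals with ℓ ≥ 1 and m_ℓ ≥ 5, by ℓ: ℓ=5 → 1; ℓ=6 → 2.
Orbitals: 1 + 2 = 3. With m_s fixed to a single value there is one state per orbital, giving 3 states.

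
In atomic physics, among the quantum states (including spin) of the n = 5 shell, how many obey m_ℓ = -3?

With n = 5 the allowed ℓ are 0, 1, …, 4.
Per ℓ-value: ℓ=3 → 1; ℓ=4 → 1.
Orbitals: 1 + 1 = 2. Each orbital carries two spin states, so 2 × 2 = 4 states.

4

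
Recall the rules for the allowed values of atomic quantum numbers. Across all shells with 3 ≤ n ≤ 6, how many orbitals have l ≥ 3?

For each n in the range, tally the orbitals obeying l ≥ 3:
n=4 → 7; n=5 → 16; n=6 → 27.
Total orbitals: 7 + 16 + 27 = 50.

50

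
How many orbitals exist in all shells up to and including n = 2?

Total orbitals = 1² + 2² = 5.

5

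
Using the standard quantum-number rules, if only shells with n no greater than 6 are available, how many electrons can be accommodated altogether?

Total orbitals = 1² + 2² + 3² + 4² + 5² + 6² = 91. Doubling for spin gives 182 electrons.

182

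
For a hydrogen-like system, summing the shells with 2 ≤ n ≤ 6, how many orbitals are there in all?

Shell n has n² orbitals: 2²=4 + 3²=9 + 4²=16 + 5²=25 + 6²=36 = 90 orbitals.

90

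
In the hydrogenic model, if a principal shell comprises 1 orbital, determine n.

n = 1

n² = 1 ⇒ n = 1.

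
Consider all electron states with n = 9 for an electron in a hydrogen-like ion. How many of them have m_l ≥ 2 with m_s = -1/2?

28

Go through l = 0, …, 8 (the values permitted for n = 9).
Contributions: l=2 → 1; l=3 → 2; l=4 → 3; l=5 → 4; l=6 → 5; l=7 → 6; l=8 → 7.
Orbitals: 1 + 2 + 3 + 4 + 5 + 6 + 7 = 28. With m_s fixed to a single value there is one state per orbital, giving 28 states.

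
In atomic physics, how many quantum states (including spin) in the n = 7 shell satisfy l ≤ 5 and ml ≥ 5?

For n = 7, l ranges over 0 … 6.
The (l, ml) pairs meeting l ≤ 5 and ml ≥ 5 give: l=5 → 1.
Orbitals: 1. Each orbital carries two spin states, so 1 × 2 = 2 states.

2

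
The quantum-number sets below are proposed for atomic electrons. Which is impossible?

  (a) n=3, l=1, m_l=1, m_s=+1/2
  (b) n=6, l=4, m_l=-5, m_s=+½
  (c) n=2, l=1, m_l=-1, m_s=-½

(b)

(b) has |m_l| = 5 > l = 4, violating −l ≤ m_l ≤ l.
The remaining sets (a), (c) satisfy all four rules.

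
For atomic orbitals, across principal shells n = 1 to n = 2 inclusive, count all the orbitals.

5

Shell n has n² orbitals: 1²=1 + 2²=4 = 5 orbitals.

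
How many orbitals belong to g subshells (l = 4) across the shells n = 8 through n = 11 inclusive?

A g subshell (l = 4) exists for every n ≥ 5, so shells n = 8, 9, 10, 11 each contribute one — 4 subshells.
Since each g subshell has 2·4+1 = 9 orbitals, the total is 4 × 9 = 36.

36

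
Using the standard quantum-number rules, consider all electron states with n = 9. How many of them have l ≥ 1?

160

Go through l = 0, …, 8 (the values permitted for n = 9).
The (l, m_l) pairs meeting l ≥ 1 give: l=1 → 3; l=2 → 5; l=3 → 7; l=4 → 9; l=5 → 11; l=6 → 13; l=7 → 15; l=8 → 17.
Orbitals: 3 + 5 + 7 + 9 + 11 + 13 + 15 + 17 = 80. Each orbital carries two spin states, so 80 × 2 = 160 states.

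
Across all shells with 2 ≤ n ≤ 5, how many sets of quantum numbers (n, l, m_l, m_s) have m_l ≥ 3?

8

For each n in the range, tally the orbitals obeying m_l ≥ 3:
n=4 → 1; n=5 → 3.
Orbitals: 1 + 3 = 4. Including both spin states (m_s = ±1/2) gives 2 × 4 = 8 states.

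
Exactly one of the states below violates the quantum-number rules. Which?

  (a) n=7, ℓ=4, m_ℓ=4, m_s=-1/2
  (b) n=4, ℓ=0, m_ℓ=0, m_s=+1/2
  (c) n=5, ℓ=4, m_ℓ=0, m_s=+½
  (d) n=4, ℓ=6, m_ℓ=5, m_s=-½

(d)

(d) has ℓ = 6 ≥ n = 4, violating 0 ≤ ℓ ≤ n−1.
The remaining sets (a), (b), (c) satisfy all four rules.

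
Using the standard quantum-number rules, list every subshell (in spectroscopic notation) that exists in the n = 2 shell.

2s, 2p

For n = 2, l runs from 0 to 1. In spectroscopic notation l = 0,1,2,… ↔ s,p,d,f,g,h,i, so the subshells are 2s, 2p.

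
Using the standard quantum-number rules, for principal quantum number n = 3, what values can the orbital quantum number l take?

0, 1, 2

l is an integer with 0 ≤ l ≤ n−1, so for n = 3: l = 0, 1, 2.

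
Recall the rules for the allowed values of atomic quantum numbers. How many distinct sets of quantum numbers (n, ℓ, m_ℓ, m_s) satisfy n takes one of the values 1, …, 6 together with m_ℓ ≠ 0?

140

For each n in the range, tally the orbitals obeying m_ℓ ≠ 0:
n=2 → 2; n=3 → 6; n=4 → 12; n=5 → 20; n=6 → 30.
Orbitals: 2 + 6 + 12 + 20 + 30 = 70. Including both spin states (m_s = ±1/2) gives 2 × 70 = 140 states.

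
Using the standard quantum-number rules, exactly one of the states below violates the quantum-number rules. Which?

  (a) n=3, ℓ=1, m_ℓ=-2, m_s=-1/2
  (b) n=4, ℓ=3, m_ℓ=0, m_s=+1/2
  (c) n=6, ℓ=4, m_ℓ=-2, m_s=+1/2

(a) has |m_ℓ| = 2 > ℓ = 1, violating −ℓ ≤ m_ℓ ≤ ℓ.
The remaining sets (b), (c) satisfy all four rules.

(a)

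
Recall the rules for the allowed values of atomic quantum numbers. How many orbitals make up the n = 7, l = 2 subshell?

A subshell has 2l+1 orbitals; with l = 2, that's 5.

5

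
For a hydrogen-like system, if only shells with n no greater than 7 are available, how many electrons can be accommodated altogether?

280

Total orbitals = 1² + 2² + 3² + 4² + 5² + 6² + 7² = 140. Doubling for spin gives 280 electrons.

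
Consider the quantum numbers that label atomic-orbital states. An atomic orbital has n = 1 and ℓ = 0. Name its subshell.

ℓ = 0 corresponds to the letter 's', so the subshell is 1s.

1s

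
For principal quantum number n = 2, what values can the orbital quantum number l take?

0, 1

l is an integer with 0 ≤ l ≤ n−1, so for n = 2: l = 0, 1.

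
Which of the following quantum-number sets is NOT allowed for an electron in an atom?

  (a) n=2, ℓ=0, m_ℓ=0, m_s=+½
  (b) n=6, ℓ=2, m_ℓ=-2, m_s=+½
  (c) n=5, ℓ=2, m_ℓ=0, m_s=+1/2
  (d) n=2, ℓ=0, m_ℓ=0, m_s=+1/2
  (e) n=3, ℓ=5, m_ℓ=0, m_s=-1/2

(e) has ℓ = 5 ≥ n = 3, violating 0 ≤ ℓ ≤ n−1.
The remaining sets (a), (b), (c), (d) satisfy all four rules.

(e)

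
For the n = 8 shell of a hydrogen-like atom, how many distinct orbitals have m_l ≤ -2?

21

The n = 8 shell has l = 0 through 7; check each.
Orbitals with m_l ≤ -2, by l: l=2 → 1; l=3 → 2; l=4 → 3; l=5 → 4; l=6 → 5; l=7 → 6.
Total orbitals: 1 + 2 + 3 + 4 + 5 + 6 = 21.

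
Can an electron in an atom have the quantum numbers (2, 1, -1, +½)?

n = 2 is a positive integer. l = 1 satisfies 0 ≤ l ≤ n−1 = 1. m_l = -1 lies in the range −l … +l (here −1 … 1). m_s = +1/2 is one of ±1/2.
All four constraints are satisfied.

Allowed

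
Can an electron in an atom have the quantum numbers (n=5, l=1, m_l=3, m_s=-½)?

Not allowed

The magnetic quantum number must satisfy −l ≤ m_l ≤ l. With l = 1, m_l can only be -1, 0, 1, so m_l = 3 is forbidden.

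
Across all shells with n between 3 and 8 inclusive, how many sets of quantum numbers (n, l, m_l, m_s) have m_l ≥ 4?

Treat each shell separately and count matching orbitals:
n=5 → 1; n=6 → 3; n=7 → 6; n=8 → 10.
Orbitals: 1 + 3 + 6 + 10 = 20. Including both spin states (m_s = ±1/2) gives 2 × 20 = 40 states.

40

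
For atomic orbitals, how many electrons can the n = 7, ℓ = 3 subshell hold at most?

14

A subshell with ℓ = 3 has 2ℓ+1 = 7 orbitals, each holding 2 electrons (spin ±1/2), so 7 × 2 = 14.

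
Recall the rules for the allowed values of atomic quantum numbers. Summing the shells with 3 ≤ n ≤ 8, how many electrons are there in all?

398

Shell n has n² orbitals: 3²=9 + 4²=16 + 5²=25 + 6²=36 + 7²=49 + 8²=64 = 199 orbitals.
Two spin states per orbital: 2 × 199 = 398 electrons.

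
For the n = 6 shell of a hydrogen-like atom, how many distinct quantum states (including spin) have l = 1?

Go through l = 0, …, 5 (the values permitted for n = 6).
Contributions: l=1 → 3.
Orbitals: 3. Each orbital carries two spin states, so 3 × 2 = 6 states.

6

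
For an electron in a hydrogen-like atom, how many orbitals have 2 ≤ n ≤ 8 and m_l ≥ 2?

56

Work shell by shell — for each n, count the (l, m_l) pairs that satisfy m_l ≥ 2:
n=3 → 1; n=4 → 3; n=5 → 6; n=6 → 10; n=7 → 15; n=8 → 21.
Total orbitals: 1 + 3 + 6 + 10 + 15 + 21 = 56.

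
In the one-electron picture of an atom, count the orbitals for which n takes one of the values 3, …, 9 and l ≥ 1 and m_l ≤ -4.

Per-shell orbital counts meeting the constraint:
n=5 → 1; n=6 → 3; n=7 → 6; n=8 → 10; n=9 → 15.
Total orbitals: 1 + 3 + 6 + 10 + 15 = 35.

35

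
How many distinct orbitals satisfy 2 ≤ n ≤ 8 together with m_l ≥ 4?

20

For each n in the range, tally the orbitals obeying m_l ≥ 4:
n=5 → 1; n=6 → 3; n=7 → 6; n=8 → 10.
Total orbitals: 1 + 3 + 6 + 10 = 20.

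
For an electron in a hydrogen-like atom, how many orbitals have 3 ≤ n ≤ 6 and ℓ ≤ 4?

75

Go shell by shell, enumerating (ℓ, m_ℓ) with ℓ ≤ 4:
n=3 → 9; n=4 → 16; n=5 → 25; n=6 → 25.
Total orbitals: 9 + 16 + 25 + 25 = 75.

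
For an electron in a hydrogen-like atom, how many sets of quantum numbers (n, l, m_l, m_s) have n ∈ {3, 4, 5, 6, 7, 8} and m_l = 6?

For each n in the range, tally the orbitals obeying m_l = 6:
n=7 → 1; n=8 → 2.
Orbitals: 1 + 2 = 3. Including both spin states (m_s = ±1/2) gives 2 × 3 = 6 states.

6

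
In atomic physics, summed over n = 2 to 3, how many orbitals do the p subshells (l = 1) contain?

6

A p subshell (l = 1) exists for every n ≥ 2, so shells n = 2, 3 each contribute one — 2 subshells.
Since each p subshell has 2·1+1 = 3 orbitals, the total is 2 × 3 = 6.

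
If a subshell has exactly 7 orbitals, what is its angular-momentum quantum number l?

l = 3

2l+1 = 7 gives l = 3.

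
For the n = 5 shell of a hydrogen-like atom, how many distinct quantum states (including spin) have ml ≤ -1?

Go through l = 0, …, 4 (the values permitted for n = 5).
Orbitals with ml ≤ -1, by l: l=1 → 1; l=2 → 2; l=3 → 3; l=4 → 4.
Orbitals: 1 + 2 + 3 + 4 = 10. Each orbital carries two spin states, so 10 × 2 = 20 states.

20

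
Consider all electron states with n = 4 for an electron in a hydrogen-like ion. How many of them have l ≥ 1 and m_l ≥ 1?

With n = 4 the allowed l are 0, 1, …, 3.
Contributions: l=1 → 1; l=2 → 2; l=3 → 3.
Orbitals: 1 + 2 + 3 = 6. Each orbital carries two spin states, so 6 × 2 = 12 states.

12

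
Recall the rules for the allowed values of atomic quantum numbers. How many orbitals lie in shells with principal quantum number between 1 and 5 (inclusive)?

Shell n has n² orbitals: 1²=1 + 2²=4 + 3²=9 + 4²=16 + 5²=25 = 55 orbitals.

55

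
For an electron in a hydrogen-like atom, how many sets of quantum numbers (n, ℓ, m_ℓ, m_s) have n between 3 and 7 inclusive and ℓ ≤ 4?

Work shell by shell — for each n, count the (ℓ, m_ℓ) pairs that satisfy ℓ ≤ 4:
n=3 → 9; n=4 → 16; n=5 → 25; n=6 → 25; n=7 → 25.
Orbitals: 9 + 16 + 25 + 25 + 25 = 100. Including both spin states (m_s = ±1/2) gives 2 × 100 = 200 states.

200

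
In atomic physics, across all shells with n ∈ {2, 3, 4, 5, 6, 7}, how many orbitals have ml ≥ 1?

Treat each shell separately and count matching orbitals:
n=2 → 1; n=3 → 3; n=4 → 6; n=5 → 10; n=6 → 15; n=7 → 21.
Total orbitals: 1 + 3 + 6 + 10 + 15 + 21 = 56.

56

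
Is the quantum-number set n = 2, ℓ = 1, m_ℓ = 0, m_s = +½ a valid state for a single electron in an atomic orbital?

n = 2 is a positive integer. ℓ = 1 satisfies 0 ≤ ℓ ≤ n−1 = 1. m_ℓ = 0 lies in the range −ℓ … +ℓ (here −1 … 1). m_s = +1/2 is one of ±1/2.
All four constraints are satisfied.

Yes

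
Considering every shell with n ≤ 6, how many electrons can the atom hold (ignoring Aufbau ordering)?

182

Total orbitals = 1² + 2² + 3² + 4² + 5² + 6² = 91. Doubling for spin gives 182 electrons.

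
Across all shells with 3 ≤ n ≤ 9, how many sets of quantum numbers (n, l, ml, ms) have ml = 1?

70

Per-shell orbital counts meeting the constraint:
n=3 → 2; n=4 → 3; n=5 → 4; n=6 → 5; n=7 → 6; n=8 → 7; n=9 → 8.
Orbitals: 2 + 3 + 4 + 5 + 6 + 7 + 8 = 35. Including both spin states (ms = ±1/2) gives 2 × 35 = 70 states.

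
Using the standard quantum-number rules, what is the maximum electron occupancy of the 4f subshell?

14

A subshell with ℓ = 3 has 2ℓ+1 = 7 orbitals, each holding 2 electrons (spin ±1/2), so 7 × 2 = 14.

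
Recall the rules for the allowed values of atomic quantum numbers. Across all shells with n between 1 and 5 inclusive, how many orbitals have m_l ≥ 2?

10

For each n in the range, tally the orbitals obeying m_l ≥ 2:
n=3 → 1; n=4 → 3; n=5 → 6.
Total orbitals: 1 + 3 + 6 = 10.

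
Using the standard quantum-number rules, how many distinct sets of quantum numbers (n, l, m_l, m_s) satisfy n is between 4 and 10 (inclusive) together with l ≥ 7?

Per-shell orbital counts meeting the constraint:
n=8 → 15; n=9 → 32; n=10 → 51.
Orbitals: 15 + 32 + 51 = 98. Including both spin states (m_s = ±1/2) gives 2 × 98 = 196 states.

196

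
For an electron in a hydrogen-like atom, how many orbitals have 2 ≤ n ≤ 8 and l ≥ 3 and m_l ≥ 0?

80

Go shell by shell, enumerating (l, m_l) with l ≥ 3 and m_l ≥ 0:
n=4 → 4; n=5 → 9; n=6 → 15; n=7 → 22; n=8 → 30.
Total orbitals: 4 + 9 + 15 + 22 + 30 = 80.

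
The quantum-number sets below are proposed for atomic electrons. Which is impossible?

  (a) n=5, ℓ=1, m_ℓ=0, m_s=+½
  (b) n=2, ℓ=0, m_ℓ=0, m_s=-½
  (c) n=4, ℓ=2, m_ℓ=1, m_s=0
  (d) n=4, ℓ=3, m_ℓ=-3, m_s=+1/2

(c) has m_s = 0, but an electron's spin must be ±1/2.
The remaining sets (a), (b), (d) satisfy all four rules.

(c)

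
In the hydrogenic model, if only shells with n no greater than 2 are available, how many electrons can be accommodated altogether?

10

Total orbitals = 1² + 2² = 5. Doubling for spin gives 10 electrons.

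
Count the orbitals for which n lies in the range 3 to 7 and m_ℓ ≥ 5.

Treat each shell separately and count matching orbitals:
n=6 → 1; n=7 → 3.
Total orbitals: 1 + 3 = 4.

4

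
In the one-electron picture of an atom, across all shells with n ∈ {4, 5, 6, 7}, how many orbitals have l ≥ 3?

90

Go shell by shell, enumerating (l, ml) with l ≥ 3:
n=4 → 7; n=5 → 16; n=6 → 27; n=7 → 40.
Total orbitals: 7 + 16 + 27 + 40 = 90.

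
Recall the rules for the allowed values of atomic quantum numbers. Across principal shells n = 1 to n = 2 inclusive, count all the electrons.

10

Shell n has n² orbitals: 1²=1 + 2²=4 = 5 orbitals.
Two spin states per orbital: 2 × 5 = 10 electrons.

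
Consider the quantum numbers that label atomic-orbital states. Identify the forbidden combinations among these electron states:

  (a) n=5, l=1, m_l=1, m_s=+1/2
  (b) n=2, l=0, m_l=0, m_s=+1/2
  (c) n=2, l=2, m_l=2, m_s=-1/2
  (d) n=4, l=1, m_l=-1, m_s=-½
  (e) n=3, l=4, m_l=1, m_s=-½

(c) has l = 2 ≥ n = 2, violating 0 ≤ l ≤ n−1.
(e) has l = 4 ≥ n = 3, violating 0 ≤ l ≤ n−1.
The remaining sets (a), (b), (d) satisfy all four rules.

(c) and (e)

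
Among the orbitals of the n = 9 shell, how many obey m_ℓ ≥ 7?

The (ℓ, m_ℓ) pairs meeting m_ℓ ≥ 7 give: ℓ=7 → 1; ℓ=8 → 2.
Total orbitals: 1 + 2 = 3.

3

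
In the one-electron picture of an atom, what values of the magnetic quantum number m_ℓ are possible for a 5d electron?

The 5d subshell has ℓ = 2, and m_ℓ takes every integer from −ℓ to +ℓ. With ℓ = 2 that gives the 5 values -2, -1, 0, 1, 2.

-2, -1, 0, 1, 2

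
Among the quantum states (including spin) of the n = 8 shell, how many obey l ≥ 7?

Go through l = 0, …, 7 (the values permitted for n = 8).
Orbitals with l ≥ 7, by l: l=7 → 15.
Orbitals: 15. Each orbital carries two spin states, so 15 × 2 = 30 states.

30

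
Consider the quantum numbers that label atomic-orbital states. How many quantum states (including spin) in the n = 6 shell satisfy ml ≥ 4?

6

Contributions: l=4 → 1; l=5 → 2.
Orbitals: 1 + 2 = 3. Each orbital carries two spin states, so 3 × 2 = 6 states.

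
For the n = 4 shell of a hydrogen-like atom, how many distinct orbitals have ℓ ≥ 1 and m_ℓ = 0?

Orbitals with ℓ ≥ 1 and m_ℓ = 0, by ℓ: ℓ=1 → 1; ℓ=2 → 1; ℓ=3 → 1.
Total orbitals: 1 + 1 + 1 = 3.

3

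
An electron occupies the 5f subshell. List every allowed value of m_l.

-3, -2, -1, 0, 1, 2, 3

The 5f subshell has l = 3, and m_l takes every integer from −l to +l. With l = 3 that gives the 7 values -3, -2, -1, 0, 1, 2, 3.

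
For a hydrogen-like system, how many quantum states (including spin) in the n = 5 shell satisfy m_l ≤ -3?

Orbitals with m_l ≤ -3, by l: l=3 → 1; l=4 → 2.
Orbitals: 1 + 2 = 3. Each orbital carries two spin states, so 3 × 2 = 6 states.

6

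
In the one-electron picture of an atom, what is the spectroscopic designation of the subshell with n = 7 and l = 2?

7d

l = 2 corresponds to the letter 'd', so the subshell is 7d.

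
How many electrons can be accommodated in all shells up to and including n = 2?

10

Total orbitals = 1² + 2² = 5. Doubling for spin gives 10 electrons.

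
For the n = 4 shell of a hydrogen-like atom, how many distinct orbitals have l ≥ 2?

The n = 4 shell has l = 0 through 3; check each.
Orbitals with l ≥ 2, by l: l=2 → 5; l=3 → 7.
Total orbitals: 5 + 7 = 12.

12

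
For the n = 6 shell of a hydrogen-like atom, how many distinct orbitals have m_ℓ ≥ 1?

With n = 6 the allowed ℓ are 0, 1, …, 5.
Per ℓ-value: ℓ=1 → 1; ℓ=2 → 2; ℓ=3 → 3; ℓ=4 → 4; ℓ=5 → 5.
Total orbitals: 1 + 2 + 3 + 4 + 5 = 15.

15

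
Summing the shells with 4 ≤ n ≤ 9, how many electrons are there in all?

Shell n has n² orbitals: 4²=16 + 5²=25 + 6²=36 + 7²=49 + 8²=64 + 9²=81 = 271 orbitals.
Two spin states per orbital: 2 × 271 = 542 electrons.

542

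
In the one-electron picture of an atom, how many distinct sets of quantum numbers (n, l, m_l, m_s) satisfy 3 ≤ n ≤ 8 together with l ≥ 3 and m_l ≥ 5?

20

Count contributing orbitals for each principal shell:
n=6 → 1; n=7 → 3; n=8 → 6.
Orbitals: 1 + 3 + 6 = 10. Including both spin states (m_s = ±1/2) gives 2 × 10 = 20 states.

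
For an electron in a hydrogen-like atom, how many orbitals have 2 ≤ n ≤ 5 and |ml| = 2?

For each n in the range, tally the orbitals obeying |ml| = 2:
n=3 → 2; n=4 → 4; n=5 → 6.
Total orbitals: 2 + 4 + 6 = 12.

12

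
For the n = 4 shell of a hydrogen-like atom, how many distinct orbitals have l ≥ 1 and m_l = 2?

The n = 4 shell has l = 0 through 3; check each.
Orbitals with l ≥ 1 and m_l = 2, by l: l=2 → 1; l=3 → 1.
Total orbitals: 1 + 1 = 2.

2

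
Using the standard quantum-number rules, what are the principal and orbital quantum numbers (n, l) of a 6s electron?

The leading integer gives n = 6; the letter 's' means l = 0.

n = 6, l = 0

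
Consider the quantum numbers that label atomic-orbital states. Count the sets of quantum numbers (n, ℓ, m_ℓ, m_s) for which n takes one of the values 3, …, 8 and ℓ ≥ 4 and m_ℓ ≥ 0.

120

Treat each shell separately and count matching orbitals:
n=5 → 5; n=6 → 11; n=7 → 18; n=8 → 26.
Orbitals: 5 + 11 + 18 + 26 = 60. Including both spin states (m_s = ±1/2) gives 2 × 60 = 120 states.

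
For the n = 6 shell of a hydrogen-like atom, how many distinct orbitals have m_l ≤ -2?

For n = 6, l ranges over 0 … 5.
The (l, m_l) pairs meeting m_l ≤ -2 give: l=2 → 1; l=3 → 2; l=4 → 3; l=5 → 4.
Total orbitals: 1 + 2 + 3 + 4 = 10.

10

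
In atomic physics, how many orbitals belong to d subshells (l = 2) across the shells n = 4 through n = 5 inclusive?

A d subshell (l = 2) exists for every n ≥ 3, so shells n = 4, 5 each contribute one — 2 subshells.
Since each d subshell has 2·2+1 = 5 orbitals, the total is 2 × 5 = 10.

10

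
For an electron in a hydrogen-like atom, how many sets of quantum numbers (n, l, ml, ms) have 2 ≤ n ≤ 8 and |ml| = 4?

40

Treat each shell separately and count matching orbitals:
n=5 → 2; n=6 → 4; n=7 → 6; n=8 → 8.
Orbitals: 2 + 4 + 6 + 8 = 20. Including both spin states (ms = ±1/2) gives 2 × 20 = 40 states.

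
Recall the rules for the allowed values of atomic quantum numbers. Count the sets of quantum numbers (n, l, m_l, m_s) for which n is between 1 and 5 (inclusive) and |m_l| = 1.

40

Treat each shell separately and count matching orbitals:
n=2 → 2; n=3 → 4; n=4 → 6; n=5 → 8.
Orbitals: 2 + 4 + 6 + 8 = 20. Including both spin states (m_s = ±1/2) gives 2 × 20 = 40 states.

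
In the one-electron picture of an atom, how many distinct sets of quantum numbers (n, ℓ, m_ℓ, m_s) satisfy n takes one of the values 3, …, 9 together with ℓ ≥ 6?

Work shell by shell — for each n, count the (ℓ, m_ℓ) pairs that satisfy ℓ ≥ 6:
n=7 → 13; n=8 → 28; n=9 → 45.
Orbitals: 13 + 28 + 45 = 86. Including both spin states (m_s = ±1/2) gives 2 × 86 = 172 states.

172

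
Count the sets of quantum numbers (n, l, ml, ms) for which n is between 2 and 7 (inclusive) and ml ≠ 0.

224

Per-shell orbital counts meeting the constraint:
n=2 → 2; n=3 → 6; n=4 → 12; n=5 → 20; n=6 → 30; n=7 → 42.
Orbitals: 2 + 6 + 12 + 20 + 30 + 42 = 112. Including both spin states (ms = ±1/2) gives 2 × 112 = 224 states.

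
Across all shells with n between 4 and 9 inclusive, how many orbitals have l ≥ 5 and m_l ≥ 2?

Per-shell orbital counts meeting the constraint:
n=6 → 4; n=7 → 9; n=8 → 15; n=9 → 22.
Total orbitals: 4 + 9 + 15 + 22 = 50.

50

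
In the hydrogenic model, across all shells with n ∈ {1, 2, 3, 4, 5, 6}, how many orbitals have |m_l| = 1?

30

For each n in the range, tally the orbitals obeying |m_l| = 1:
n=2 → 2; n=3 → 4; n=4 → 6; n=5 → 8; n=6 → 10.
Total orbitals: 2 + 4 + 6 + 8 + 10 = 30.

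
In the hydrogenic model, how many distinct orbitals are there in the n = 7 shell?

49

The n = 7 shell contains n² = 7² = 49 orbitals.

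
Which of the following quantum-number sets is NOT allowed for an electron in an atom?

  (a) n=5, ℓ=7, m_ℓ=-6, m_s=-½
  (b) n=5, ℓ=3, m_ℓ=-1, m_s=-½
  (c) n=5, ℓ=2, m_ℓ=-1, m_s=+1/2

(a) has ℓ = 7 ≥ n = 5, violating 0 ≤ ℓ ≤ n−1.
The remaining sets (b), (c) satisfy all four rules.

(a)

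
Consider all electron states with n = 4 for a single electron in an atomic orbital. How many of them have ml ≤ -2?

6

Orbitals with ml ≤ -2, by l: l=2 → 1; l=3 → 2.
Orbitals: 1 + 2 = 3. Each orbital carries two spin states, so 3 × 2 = 6 states.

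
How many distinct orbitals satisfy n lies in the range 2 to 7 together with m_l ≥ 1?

Treat each shell separately and count matching orbitals:
n=2 → 1; n=3 → 3; n=4 → 6; n=5 → 10; n=6 → 15; n=7 → 21.
Total orbitals: 1 + 3 + 6 + 10 + 15 + 21 = 56.

56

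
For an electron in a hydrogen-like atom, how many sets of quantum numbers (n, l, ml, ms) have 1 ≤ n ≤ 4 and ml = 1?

12

Per-shell orbital counts meeting the constraint:
n=2 → 1; n=3 → 2; n=4 → 3.
Orbitals: 1 + 2 + 3 = 6. Including both spin states (ms = ±1/2) gives 2 × 6 = 12 states.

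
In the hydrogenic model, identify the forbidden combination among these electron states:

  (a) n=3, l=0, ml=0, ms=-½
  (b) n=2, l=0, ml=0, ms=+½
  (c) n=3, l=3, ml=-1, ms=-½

(c)

(c) has l = 3 ≥ n = 3, violating 0 ≤ l ≤ n−1.
The remaining sets (a), (b) satisfy all four rules.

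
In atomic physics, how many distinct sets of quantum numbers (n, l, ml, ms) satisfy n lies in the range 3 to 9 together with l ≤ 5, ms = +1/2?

Count contributing orbitals for each principal shell:
n=3 → 9; n=4 → 16; n=5 → 25; n=6 → 36; n=7 → 36; n=8 → 36; n=9 → 36.
Orbitals: 9 + 16 + 25 + 36 + 36 + 36 + 36 = 194. With ms fixed to +1/2 there is one state per orbital, so 194 states.

194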